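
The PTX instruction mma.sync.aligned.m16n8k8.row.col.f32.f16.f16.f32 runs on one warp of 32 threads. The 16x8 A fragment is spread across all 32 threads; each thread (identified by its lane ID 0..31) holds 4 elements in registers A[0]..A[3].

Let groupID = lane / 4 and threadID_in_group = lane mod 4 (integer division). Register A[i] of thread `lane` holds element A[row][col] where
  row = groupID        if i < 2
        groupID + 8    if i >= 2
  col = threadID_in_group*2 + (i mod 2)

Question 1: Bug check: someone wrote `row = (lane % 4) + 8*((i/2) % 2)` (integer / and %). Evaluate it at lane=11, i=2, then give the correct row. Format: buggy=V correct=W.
buggy=11 correct=10

`(lane % 4) + 8*((i/2) % 2)`[11,2]=>11
L=11=>grp=11>>2=2, tig=11&3=3
[2]=>row 2+8=10  col 3·2+0=6
row: 11 vs 10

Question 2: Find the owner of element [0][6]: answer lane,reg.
3,0

r=0->g=0,rb=0  c=6->t=3,b0=0
L=0*4+3=3  i=0*2+0=0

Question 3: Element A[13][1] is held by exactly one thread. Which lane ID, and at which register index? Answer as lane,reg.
r=13->g=5,rb=1  c=1->t=0,b0=1
L=5*4+0=20  i=1*2+1=3

20,3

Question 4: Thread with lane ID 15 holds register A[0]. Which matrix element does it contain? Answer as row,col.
3,6

15: G=3,T=3
[0] (3+0,3*2+0) = (3,6)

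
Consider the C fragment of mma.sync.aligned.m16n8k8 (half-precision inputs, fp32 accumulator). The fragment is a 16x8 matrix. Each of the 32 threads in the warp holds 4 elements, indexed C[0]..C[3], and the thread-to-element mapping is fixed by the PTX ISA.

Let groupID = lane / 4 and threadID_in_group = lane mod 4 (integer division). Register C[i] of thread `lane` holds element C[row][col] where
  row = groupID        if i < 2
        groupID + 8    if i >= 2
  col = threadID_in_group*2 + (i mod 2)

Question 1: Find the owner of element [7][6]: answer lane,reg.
31,0

r: 7->gid=7,r8=0  c: 6->tid=3,i&1=0
L=7*4+3=31  i=0*2+0=0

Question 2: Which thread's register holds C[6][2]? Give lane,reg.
r=6→G=6,rhi=0  c=2→T=1,p=0
L=6*4+1=25  i=0*2+0=0

25,0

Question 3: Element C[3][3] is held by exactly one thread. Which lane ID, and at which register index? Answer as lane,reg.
r=3->g=3,rb=0  c=3->t=1,b0=1
L=3*4+1=13  i=0*2+1=1

13,1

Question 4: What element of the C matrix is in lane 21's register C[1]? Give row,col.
L=21⇒gr=21>>2=5, th=21&3=1
[1]⇒row 5+0=5  col 1·2+1=3

5,3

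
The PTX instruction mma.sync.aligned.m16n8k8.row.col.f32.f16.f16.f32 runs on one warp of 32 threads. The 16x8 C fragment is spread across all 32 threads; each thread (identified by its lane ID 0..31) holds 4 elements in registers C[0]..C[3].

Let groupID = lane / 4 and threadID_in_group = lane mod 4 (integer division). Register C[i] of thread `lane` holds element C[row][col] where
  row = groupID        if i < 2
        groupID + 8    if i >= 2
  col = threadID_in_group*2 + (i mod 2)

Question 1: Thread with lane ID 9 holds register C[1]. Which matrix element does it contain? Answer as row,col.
L=9->gid=9>>2=2, tid=9&3=1
[1]->row 2+0=2  col 1·2+1=3

2,3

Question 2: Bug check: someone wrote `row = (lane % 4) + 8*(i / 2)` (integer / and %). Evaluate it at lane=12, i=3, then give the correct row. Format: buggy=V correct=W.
buggy=8 correct=11

`(lane % 4) + 8*(i / 2)`[12,3]→8
12: G=3,T=0
[3] (3+8,0*2+1) = (11,1)
row: 8 vs 11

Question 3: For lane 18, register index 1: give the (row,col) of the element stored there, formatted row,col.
4,5

lane 18->18/4=4, 18 mod 4=2
i=1  r:4+0->4  c:2·2+1->5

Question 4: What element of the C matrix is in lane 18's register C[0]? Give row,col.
18: g=4,t=2
[0] (4+0,2*2+0) = (4,4)

4,4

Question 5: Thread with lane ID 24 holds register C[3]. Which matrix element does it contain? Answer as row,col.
L=24→G=24>>2=6, T=24&3=0
[3]→row 6+8=14  col 0·2+1=1

14,1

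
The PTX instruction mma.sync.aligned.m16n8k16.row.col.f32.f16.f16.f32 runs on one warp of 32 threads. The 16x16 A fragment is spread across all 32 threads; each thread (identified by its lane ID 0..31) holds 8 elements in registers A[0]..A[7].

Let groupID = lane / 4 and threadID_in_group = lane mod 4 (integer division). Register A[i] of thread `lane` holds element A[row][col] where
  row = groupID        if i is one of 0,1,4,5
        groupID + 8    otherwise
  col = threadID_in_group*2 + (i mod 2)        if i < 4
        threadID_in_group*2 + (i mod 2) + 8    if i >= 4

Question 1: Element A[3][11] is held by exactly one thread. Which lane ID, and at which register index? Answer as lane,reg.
13,5

r=3->g=3,rb=0  c=11->cb=1,t=1,b0=1
L=3*4+1=13  i=1*4+0*2+1=5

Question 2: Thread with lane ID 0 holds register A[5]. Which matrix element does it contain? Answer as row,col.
0,9

lane 0: g=0 (0/4), t=0 (0%4)
i=5: r=0+0=0, c=0*2+1+8=9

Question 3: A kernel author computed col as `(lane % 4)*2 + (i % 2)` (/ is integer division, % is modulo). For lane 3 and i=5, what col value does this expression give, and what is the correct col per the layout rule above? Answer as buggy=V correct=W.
buggy=7 correct=15

`(lane % 4)*2 + (i % 2)`[3,5]=>7
lane 3=>3/4=0, 3 mod 4=3
i=5  r:0+0=>0  c:2·3+1+8=>15
col: 7 vs 15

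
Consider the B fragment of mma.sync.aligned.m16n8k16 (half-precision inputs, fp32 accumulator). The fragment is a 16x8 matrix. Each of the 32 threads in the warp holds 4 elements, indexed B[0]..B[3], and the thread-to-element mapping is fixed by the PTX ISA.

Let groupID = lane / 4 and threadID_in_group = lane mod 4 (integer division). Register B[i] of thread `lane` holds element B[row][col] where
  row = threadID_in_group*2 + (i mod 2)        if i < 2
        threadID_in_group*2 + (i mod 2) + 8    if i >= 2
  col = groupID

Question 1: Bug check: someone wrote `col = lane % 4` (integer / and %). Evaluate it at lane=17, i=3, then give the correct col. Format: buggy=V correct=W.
`lane % 4`[17,3]→1
lane 17: G=4 (17/4), T=1 (17%4)
i=3: r=1*2+1+8=11, c=G=4
col: 1 vs 4

buggy=1 correct=4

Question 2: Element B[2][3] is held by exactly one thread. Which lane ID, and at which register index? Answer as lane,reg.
c: 3->gid=3  r: 2->r8=0,tid=1,i&1=0
L=3*4+1=13  i=0*2+0=0

13,0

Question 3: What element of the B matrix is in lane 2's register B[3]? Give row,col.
lane 2: gid=0 (2/4), tid=2 (2%4)
i=3: r=2*2+1+8=13, c=gid=0

13,0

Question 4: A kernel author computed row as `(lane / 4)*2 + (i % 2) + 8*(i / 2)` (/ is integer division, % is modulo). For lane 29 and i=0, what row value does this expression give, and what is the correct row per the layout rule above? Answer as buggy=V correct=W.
buggy=14 correct=2

`(lane / 4)*2 + (i % 2) + 8*(i / 2)`[29,0]->14
lane 29: gid=7 (29/4), tid=1 (29%4)
i=0: r=1*2+0+0=2, c=gid=7
row: 14 vs 2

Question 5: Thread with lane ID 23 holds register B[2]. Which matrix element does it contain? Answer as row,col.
lane 23: grp=5 (23/4), tig=3 (23%4)
i=2: r=3*2+0+8=14, c=grp=5

14,5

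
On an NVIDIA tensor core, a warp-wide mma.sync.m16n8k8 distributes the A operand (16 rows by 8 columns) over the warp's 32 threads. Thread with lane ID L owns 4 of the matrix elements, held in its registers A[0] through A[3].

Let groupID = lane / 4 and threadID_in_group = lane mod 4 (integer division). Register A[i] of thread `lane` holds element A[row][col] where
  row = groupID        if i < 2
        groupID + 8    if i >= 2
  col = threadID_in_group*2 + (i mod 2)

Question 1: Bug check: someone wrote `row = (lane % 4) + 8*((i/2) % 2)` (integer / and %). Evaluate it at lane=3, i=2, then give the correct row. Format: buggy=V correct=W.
buggy=11 correct=8

`(lane % 4) + 8*((i/2) % 2)`[3,2]->11
3: gid=0,tid=3
[2] (0+8,3*2+0) = (8,6)
row: 11 vs 8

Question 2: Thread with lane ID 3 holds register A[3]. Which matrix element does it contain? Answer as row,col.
8,7

lane 3: G=0 (3/4), T=3 (3%4)
i=3: r=0+8=8, c=3*2+1=7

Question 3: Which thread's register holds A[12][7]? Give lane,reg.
19,3

r=12->g=4,rb=1  c=7->t=3,b0=1
L=4*4+3=19  i=1*2+1=3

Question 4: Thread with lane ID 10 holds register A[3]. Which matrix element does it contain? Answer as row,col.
10,5

lane 10: G=2 (10/4), T=2 (10%4)
i=3: r=2+8=10, c=2*2+1=5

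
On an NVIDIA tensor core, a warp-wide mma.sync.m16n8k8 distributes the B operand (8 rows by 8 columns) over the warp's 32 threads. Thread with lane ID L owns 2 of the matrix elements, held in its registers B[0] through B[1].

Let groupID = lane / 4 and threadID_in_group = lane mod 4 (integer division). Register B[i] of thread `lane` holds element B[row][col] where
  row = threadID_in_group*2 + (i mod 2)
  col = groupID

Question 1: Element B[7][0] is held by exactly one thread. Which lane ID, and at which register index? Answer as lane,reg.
3,1

c=0⇒gr=0  r=7⇒th=3,odd=1
L=0*4+3=3  i=1=1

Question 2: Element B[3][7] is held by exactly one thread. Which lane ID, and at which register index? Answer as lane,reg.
29,1

c: 7->gid=7  r: 3->tid=1,i&1=1
L=7*4+1=29  i=1=1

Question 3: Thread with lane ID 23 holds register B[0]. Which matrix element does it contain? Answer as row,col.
6,5

L=23->gid=23>>2=5, tid=23&3=3
[0]->row 3·2+0=6  col gid=5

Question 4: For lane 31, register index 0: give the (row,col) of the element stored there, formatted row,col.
6,7

31: g=7,t=3
[0] (3*2+0,7) = (6,7)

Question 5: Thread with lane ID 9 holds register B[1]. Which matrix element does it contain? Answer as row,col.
lane 9: gr=2 (9/4), th=1 (9%4)
i=1: r=1*2+1=3, c=gr=2

3,2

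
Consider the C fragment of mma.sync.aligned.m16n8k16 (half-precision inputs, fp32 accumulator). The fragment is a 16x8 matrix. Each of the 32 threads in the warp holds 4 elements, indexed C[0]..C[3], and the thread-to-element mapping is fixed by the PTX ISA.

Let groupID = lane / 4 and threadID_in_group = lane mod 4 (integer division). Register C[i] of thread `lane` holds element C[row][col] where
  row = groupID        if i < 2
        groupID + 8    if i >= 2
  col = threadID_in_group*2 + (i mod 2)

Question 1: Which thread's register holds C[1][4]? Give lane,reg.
r: 1->gid=1,r8=0  c: 4->tid=2,i&1=0
L=1*4+2=6  i=0*2+0=0

6,0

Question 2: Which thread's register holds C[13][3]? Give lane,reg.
r=13⇒gr=5,Rb=1  c=3⇒th=1,odd=1
L=5*4+1=21  i=1*2+1=3

21,3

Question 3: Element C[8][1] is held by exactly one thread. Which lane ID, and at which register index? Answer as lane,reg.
0,3

r=8→G=0,rhi=1  c=1→T=0,p=1
L=0*4+0=0  i=1*2+1=3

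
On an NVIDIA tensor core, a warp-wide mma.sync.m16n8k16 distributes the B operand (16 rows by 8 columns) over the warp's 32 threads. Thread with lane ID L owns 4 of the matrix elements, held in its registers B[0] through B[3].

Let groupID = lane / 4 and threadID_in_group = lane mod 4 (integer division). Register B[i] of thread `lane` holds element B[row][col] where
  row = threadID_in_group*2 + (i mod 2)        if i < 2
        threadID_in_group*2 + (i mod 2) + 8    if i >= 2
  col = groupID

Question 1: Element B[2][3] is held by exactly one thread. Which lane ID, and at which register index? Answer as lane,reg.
13,0

c=3→G=3  r=2→rhi=0,T=1,p=0
L=3*4+1=13  i=0*2+0=0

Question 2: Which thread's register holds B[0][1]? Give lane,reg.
4,0

c=1⇒gr=1  r=0⇒Rb=0,th=0,odd=0
L=1*4+0=4  i=0*2+0=0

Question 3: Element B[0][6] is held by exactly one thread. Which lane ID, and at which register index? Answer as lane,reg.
24,0

c: 6->gid=6  r: 0->r8=0,tid=0,i&1=0
L=6*4+0=24  i=0*2+0=0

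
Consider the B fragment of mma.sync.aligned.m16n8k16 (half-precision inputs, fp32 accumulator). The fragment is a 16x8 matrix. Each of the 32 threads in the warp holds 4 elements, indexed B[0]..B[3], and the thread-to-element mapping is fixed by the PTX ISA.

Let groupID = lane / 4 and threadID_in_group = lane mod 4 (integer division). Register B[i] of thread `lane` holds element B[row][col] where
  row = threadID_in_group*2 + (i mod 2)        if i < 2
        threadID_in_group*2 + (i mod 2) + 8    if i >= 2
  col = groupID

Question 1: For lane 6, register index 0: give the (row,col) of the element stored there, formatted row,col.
lane 6: grp=1 (6/4), tig=2 (6%4)
i=0: r=2*2+0+0=4, c=grp=1

4,1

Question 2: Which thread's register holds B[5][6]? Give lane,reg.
26,1

c:6=>grp=6  r:5=>rB=0,tig=2,lo=1
L=6*4+2=26  i=0*2+1=1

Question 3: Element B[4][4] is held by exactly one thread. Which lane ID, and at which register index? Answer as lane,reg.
18,0

c=4⇒gr=4  r=4⇒Rb=0,th=2,odd=0
L=4*4+2=18  i=0*2+0=0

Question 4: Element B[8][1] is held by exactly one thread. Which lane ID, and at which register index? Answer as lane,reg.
4,2

c:1=>grp=1  r:8=>rB=1,tig=0,lo=0
L=1*4+0=4  i=1*2+0=2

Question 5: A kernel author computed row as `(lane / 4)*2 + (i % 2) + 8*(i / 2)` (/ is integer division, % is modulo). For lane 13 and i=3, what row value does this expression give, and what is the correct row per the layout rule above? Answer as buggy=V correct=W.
buggy=15 correct=11

`(lane / 4)*2 + (i % 2) + 8*(i / 2)`[13,3]=>15
L=13=>grp=13>>2=3, tig=13&3=1
[3]=>row 1·2+1+8=11  col grp=3
row: 15 vs 11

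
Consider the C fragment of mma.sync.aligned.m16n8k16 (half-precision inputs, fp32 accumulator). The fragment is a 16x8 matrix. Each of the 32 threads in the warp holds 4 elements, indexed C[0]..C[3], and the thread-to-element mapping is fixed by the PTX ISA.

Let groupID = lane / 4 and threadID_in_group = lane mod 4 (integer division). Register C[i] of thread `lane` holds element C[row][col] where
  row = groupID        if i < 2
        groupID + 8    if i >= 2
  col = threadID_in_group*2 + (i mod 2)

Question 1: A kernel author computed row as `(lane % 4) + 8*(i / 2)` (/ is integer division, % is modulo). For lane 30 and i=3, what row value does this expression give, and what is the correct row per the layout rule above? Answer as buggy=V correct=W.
`(lane % 4) + 8*(i / 2)`[30,3]⇒10
lane 30⇒30/4=7, 30 mod 4=2
i=3  r:7+8⇒15  c:2·2+1⇒5
row: 10 vs 15

buggy=10 correct=15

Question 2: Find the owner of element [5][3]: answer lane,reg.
r=5⇒gr=5,Rb=0  c=3⇒th=1,odd=1
L=5*4+1=21  i=0*2+1=1

21,1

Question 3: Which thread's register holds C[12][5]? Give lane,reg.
18,3

r=12→G=4,rhi=1  c=5→T=2,p=1
L=4*4+2=18  i=1*2+1=3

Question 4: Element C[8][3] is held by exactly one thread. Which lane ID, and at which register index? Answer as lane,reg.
r: 8->gid=0,r8=1  c: 3->tid=1,i&1=1
L=0*4+1=1  i=1*2+1=3

1,3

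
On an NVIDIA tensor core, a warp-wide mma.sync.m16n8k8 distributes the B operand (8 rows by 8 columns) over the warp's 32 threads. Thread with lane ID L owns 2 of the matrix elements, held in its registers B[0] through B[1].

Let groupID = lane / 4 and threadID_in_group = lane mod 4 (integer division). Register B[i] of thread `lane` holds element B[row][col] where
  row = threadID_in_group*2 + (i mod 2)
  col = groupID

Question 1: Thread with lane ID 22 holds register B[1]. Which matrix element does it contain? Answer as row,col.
22: g=5,t=2
[1] (2*2+1,5) = (5,5)

5,5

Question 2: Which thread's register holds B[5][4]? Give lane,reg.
18,1

c: 4->gid=4  r: 5->tid=2,i&1=1
L=4*4+2=18  i=1=1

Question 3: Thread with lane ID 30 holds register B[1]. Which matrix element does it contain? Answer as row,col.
lane 30: G=7 (30/4), T=2 (30%4)
i=1: r=2*2+1=5, c=G=7

5,7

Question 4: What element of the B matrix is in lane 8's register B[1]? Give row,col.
1,2

L=8->g=8>>2=2, t=8&3=0
[1]->row 0·2+1=1  col g=2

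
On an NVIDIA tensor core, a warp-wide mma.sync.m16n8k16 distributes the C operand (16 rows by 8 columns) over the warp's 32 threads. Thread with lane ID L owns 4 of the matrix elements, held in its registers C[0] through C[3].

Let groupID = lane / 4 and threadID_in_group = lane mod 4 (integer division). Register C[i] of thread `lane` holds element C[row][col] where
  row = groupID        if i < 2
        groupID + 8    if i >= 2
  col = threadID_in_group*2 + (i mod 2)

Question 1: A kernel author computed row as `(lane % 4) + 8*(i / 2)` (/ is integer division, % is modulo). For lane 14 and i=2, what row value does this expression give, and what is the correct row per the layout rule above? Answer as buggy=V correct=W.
`(lane % 4) + 8*(i / 2)`[14,2]->10
L=14->g=14>>2=3, t=14&3=2
[2]->row 3+8=11  col 2·2+0=4
row: 10 vs 11

buggy=10 correct=11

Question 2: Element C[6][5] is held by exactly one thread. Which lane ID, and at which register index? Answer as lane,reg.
26,1

r=6→G=6,rhi=0  c=5→T=2,p=1
L=6*4+2=26  i=0*2+1=1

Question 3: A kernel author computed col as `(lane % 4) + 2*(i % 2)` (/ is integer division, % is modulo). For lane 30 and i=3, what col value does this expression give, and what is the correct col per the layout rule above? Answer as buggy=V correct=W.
`(lane % 4) + 2*(i % 2)`[30,3]=>4
30: grp=7,tig=2
[3] (7+8,2*2+1) = (15,5)
col: 4 vs 5

buggy=4 correct=5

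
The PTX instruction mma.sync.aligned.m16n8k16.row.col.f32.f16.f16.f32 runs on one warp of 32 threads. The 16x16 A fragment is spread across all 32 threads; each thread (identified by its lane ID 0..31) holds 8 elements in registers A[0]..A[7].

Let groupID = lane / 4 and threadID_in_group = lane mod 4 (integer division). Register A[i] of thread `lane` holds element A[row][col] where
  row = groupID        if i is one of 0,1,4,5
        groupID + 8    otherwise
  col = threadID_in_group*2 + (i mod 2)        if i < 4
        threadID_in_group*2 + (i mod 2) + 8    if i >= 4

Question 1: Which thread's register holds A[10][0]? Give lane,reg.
r=10⇒gr=2,Rb=1  c=0⇒Cb=0,th=0,odd=0
L=2*4+0=8  i=0*4+1*2+0=2

8,2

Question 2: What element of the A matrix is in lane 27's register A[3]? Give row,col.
L=27->gid=27>>2=6, tid=27&3=3
[3]->row 6+8=14  col 3·2+1+0=7

14,7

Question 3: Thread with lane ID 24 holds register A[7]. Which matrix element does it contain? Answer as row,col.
14,9

L=24→G=24>>2=6, T=24&3=0
[7]→row 6+8=14  col 0·2+1+8=9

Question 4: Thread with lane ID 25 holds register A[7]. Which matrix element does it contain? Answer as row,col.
14,11

25: grp=6,tig=1
[7] (6+8,1*2+1+8) = (14,11)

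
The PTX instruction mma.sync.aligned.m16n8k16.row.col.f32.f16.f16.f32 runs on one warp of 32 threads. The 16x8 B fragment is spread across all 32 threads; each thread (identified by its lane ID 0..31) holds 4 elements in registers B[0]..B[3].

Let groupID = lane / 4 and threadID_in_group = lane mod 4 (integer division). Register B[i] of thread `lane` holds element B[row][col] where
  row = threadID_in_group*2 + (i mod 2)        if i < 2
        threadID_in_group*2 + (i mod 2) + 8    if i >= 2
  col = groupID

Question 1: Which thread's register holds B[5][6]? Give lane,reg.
26,1

c:6=>grp=6  r:5=>rB=0,tig=2,lo=1
L=6*4+2=26  i=0*2+1=1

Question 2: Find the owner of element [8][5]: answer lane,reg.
20,2

c: 5->gid=5  r: 8->r8=1,tid=0,i&1=0
L=5*4+0=20  i=1*2+0=2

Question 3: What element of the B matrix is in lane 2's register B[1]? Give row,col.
5,0

L=2->gid=2>>2=0, tid=2&3=2
[1]->row 2·2+1+0=5  col gid=0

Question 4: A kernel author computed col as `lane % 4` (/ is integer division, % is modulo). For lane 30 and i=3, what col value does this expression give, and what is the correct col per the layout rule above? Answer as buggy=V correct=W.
`lane % 4`[30,3]⇒2
lane 30⇒30/4=7, 30 mod 4=2
i=3  r:2·2+1+8⇒13  c:7
col: 2 vs 7

buggy=2 correct=7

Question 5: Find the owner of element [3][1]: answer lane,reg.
c=1⇒gr=1  r=3⇒Rb=0,th=1,odd=1
L=1*4+1=5  i=0*2+1=1

5,1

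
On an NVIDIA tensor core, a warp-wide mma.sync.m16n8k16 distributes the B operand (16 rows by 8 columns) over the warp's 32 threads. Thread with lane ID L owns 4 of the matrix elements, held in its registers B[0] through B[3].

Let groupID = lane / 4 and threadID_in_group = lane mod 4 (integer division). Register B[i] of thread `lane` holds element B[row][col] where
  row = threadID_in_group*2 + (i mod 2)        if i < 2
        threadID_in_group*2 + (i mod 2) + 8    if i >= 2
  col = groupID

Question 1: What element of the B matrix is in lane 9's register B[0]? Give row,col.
lane 9: grp=2 (9/4), tig=1 (9%4)
i=0: r=1*2+0+0=2, c=grp=2

2,2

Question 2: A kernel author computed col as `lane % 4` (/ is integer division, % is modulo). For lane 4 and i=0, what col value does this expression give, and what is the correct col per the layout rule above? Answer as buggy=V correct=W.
`lane % 4`[4,0]→0
4: G=1,T=0
[0] (0*2+0+0,1) = (0,1)
col: 0 vs 1

buggy=0 correct=1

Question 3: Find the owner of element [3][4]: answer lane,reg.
c:4=>grp=4  r:3=>rB=0,tig=1,lo=1
L=4*4+1=17  i=0*2+1=1

17,1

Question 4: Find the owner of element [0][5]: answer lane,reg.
20,0

c=5->g=5  r=0->rb=0,t=0,b0=0
L=5*4+0=20  i=0*2+0=0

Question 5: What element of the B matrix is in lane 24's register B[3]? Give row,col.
24: g=6,t=0
[3] (0*2+1+8,6) = (9,6)

9,6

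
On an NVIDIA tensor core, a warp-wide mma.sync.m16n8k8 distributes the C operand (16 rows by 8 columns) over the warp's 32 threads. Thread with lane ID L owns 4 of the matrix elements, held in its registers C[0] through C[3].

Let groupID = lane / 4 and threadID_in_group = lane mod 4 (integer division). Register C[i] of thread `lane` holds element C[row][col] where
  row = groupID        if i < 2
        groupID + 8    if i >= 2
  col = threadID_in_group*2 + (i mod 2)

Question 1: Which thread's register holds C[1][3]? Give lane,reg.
r: 1->gid=1,r8=0  c: 3->tid=1,i&1=1
L=1*4+1=5  i=0*2+1=1

5,1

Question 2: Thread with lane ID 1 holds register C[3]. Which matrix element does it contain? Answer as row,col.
lane 1: gr=0 (1/4), th=1 (1%4)
i=3: r=0+8=8, c=1*2+1=3

8,3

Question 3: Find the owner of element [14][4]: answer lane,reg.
26,2

r=14⇒gr=6,Rb=1  c=4⇒th=2,odd=0
L=6*4+2=26  i=1*2+0=2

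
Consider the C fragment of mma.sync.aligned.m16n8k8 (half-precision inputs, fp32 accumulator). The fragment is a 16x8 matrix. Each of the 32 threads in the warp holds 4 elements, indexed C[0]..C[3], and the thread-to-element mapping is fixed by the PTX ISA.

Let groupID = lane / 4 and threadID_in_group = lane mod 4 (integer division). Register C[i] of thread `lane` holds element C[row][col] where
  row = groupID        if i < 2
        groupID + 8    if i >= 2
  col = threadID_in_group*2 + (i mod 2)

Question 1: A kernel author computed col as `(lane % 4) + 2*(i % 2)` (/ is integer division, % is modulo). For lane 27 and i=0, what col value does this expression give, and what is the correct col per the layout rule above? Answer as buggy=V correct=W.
buggy=3 correct=6

`(lane % 4) + 2*(i % 2)`[27,0]=>3
lane 27: grp=6 (27/4), tig=3 (27%4)
i=0: r=6+0=6, c=3*2+0=6
col: 3 vs 6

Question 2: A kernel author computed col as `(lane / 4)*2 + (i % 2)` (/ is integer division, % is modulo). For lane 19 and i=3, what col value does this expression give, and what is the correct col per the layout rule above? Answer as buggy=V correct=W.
buggy=9 correct=7

`(lane / 4)*2 + (i % 2)`[19,3]→9
L=19→G=19>>2=4, T=19&3=3
[3]→row 4+8=12  col 3·2+1=7
col: 9 vs 7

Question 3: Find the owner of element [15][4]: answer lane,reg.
r: 15->gid=7,r8=1  c: 4->tid=2,i&1=0
L=7*4+2=30  i=1*2+0=2

30,2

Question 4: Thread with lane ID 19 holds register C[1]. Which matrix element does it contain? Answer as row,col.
19: gr=4,th=3
[1] (4+0,3*2+1) = (4,7)

4,7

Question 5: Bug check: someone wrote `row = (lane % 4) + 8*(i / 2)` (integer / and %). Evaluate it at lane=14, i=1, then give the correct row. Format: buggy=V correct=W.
buggy=2 correct=3

`(lane % 4) + 8*(i / 2)`[14,1]->2
lane 14: g=3 (14/4), t=2 (14%4)
i=1: r=3+0=3, c=2*2+1=5
row: 2 vs 3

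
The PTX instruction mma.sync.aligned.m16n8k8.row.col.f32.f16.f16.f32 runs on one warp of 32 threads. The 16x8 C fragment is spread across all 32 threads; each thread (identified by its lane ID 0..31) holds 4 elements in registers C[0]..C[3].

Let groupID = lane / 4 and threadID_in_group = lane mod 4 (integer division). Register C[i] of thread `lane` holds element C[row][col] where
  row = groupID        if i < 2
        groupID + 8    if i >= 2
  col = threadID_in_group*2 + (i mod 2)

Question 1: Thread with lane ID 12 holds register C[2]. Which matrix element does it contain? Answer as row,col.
12: G=3,T=0
[2] (3+8,0*2+0) = (11,0)

11,0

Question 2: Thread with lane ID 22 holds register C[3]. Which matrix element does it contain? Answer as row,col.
lane 22: g=5 (22/4), t=2 (22%4)
i=3: r=5+8=13, c=2*2+1=5

13,5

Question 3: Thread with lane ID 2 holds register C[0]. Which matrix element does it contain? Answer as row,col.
0,4

2: g=0,t=2
[0] (0+0,2*2+0) = (0,4)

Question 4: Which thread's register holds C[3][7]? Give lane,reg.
15,1

r: 3->gid=3,r8=0  c: 7->tid=3,i&1=1
L=3*4+3=15  i=0*2+1=1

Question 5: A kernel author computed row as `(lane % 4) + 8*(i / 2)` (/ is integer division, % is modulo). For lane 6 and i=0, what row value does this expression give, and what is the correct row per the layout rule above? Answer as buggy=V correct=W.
buggy=2 correct=1

`(lane % 4) + 8*(i / 2)`[6,0]→2
lane 6: G=1 (6/4), T=2 (6%4)
i=0: r=1+0=1, c=2*2+0=4
row: 2 vs 1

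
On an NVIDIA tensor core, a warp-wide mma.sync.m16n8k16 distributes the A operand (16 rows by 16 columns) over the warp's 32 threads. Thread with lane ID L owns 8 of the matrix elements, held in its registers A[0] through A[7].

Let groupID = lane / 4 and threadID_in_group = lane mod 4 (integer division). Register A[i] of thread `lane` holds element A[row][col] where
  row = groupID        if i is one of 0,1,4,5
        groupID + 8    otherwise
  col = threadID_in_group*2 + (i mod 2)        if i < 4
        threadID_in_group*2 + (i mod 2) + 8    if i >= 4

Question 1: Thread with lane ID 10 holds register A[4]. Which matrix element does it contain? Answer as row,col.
lane 10->10/4=2, 10 mod 4=2
i=4  r:2+0->2  c:2·2+0+8->12

2,12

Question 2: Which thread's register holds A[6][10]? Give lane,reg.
r=6->g=6,rb=0  c=10->cb=1,t=1,b0=0
L=6*4+1=25  i=1*4+0*2+0=4

25,4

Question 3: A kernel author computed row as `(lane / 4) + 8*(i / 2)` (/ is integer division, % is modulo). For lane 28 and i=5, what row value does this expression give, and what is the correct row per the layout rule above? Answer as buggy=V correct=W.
`(lane / 4) + 8*(i / 2)`[28,5]⇒23
lane 28⇒28/4=7, 28 mod 4=0
i=5  r:7+0⇒7  c:2·0+1+8⇒9
row: 23 vs 7

buggy=23 correct=7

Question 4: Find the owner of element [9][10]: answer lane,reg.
r: 9->gid=1,r8=1  c: 10->c8=1,tid=1,i&1=0
L=1*4+1=5  i=1*4+1*2+0=6

5,6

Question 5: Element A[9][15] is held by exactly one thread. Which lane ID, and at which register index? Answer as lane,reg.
7,7

r=9⇒gr=1,Rb=1  c=15⇒Cb=1,th=3,odd=1
L=1*4+3=7  i=1*4+1*2+1=7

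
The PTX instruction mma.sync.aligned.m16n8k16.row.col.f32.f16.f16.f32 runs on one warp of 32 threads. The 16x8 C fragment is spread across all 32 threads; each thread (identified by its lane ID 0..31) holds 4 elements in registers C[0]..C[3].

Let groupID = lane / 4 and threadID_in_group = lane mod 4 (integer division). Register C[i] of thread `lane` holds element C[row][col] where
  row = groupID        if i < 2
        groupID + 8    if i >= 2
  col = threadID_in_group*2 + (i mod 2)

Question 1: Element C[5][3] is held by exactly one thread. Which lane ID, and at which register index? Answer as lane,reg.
r:5=>grp=5,rB=0  c:3=>tig=1,lo=1
L=5*4+1=21  i=0*2+1=1

21,1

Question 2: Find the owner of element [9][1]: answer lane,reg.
4,3

r=9→G=1,rhi=1  c=1→T=0,p=1
L=1*4+0=4  i=1*2+1=3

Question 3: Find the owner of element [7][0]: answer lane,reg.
28,0

r:7=>grp=7,rB=0  c:0=>tig=0,lo=0
L=7*4+0=28  i=0*2+0=0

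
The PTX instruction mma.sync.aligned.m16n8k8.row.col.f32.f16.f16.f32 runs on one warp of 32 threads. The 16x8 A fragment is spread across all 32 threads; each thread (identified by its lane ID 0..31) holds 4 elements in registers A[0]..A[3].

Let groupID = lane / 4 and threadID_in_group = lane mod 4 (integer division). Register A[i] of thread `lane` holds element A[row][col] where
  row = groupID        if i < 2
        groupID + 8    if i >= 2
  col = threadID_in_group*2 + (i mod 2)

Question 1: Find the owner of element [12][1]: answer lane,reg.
r=12→G=4,rhi=1  c=1→T=0,p=1
L=4*4+0=16  i=1*2+1=3

16,3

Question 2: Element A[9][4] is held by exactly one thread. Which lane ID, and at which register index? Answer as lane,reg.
r: 9->gid=1,r8=1  c: 4->tid=2,i&1=0
L=1*4+2=6  i=1*2+0=2

6,2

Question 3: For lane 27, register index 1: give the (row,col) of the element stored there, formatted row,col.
lane 27=>27/4=6, 27 mod 4=3
i=1  r:6+0=>6  c:2·3+1=>7

6,7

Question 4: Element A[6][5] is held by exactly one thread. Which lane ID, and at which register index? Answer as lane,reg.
26,1

r=6->g=6,rb=0  c=5->t=2,b0=1
L=6*4+2=26  i=0*2+1=1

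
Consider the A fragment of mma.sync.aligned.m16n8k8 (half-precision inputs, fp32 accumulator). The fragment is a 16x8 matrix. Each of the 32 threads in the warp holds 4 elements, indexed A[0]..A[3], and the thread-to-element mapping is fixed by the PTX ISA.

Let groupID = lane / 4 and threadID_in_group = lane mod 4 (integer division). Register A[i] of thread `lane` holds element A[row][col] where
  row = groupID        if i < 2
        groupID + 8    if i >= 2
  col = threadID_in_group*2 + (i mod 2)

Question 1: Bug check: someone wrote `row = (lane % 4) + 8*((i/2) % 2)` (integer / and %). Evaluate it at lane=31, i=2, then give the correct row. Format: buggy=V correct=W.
`(lane % 4) + 8*((i/2) % 2)`[31,2]->11
lane 31->31/4=7, 31 mod 4=3
i=2  r:7+8->15  c:2·3+0->6
row: 11 vs 15

buggy=11 correct=15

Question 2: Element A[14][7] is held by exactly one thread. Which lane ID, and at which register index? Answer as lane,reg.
r=14->g=6,rb=1  c=7->t=3,b0=1
L=6*4+3=27  i=1*2+1=3

27,3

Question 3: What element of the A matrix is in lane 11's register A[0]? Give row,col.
2,6

lane 11⇒11/4=2, 11 mod 4=3
i=0  r:2+0⇒2  c:2·3+0⇒6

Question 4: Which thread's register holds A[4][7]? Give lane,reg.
19,1

r=4->g=4,rb=0  c=7->t=3,b0=1
L=4*4+3=19  i=0*2+1=1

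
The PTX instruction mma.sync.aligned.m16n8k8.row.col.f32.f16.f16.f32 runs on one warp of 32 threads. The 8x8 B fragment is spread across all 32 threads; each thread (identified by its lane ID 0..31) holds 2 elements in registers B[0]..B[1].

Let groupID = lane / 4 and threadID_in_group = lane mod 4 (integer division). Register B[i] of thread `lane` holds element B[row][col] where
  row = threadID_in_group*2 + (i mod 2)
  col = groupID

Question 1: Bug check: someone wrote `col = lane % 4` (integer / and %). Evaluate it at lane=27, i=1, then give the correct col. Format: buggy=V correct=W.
`lane % 4`[27,1]→3
L=27→G=27>>2=6, T=27&3=3
[1]→row 3·2+1=7  col G=6
col: 3 vs 6

buggy=3 correct=6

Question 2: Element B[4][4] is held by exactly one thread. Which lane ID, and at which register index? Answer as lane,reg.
18,0

c: 4->gid=4  r: 4->tid=2,i&1=0
L=4*4+2=18  i=0=0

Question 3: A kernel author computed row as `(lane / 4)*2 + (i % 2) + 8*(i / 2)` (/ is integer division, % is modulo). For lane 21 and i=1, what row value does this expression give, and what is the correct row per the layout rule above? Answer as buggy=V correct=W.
`(lane / 4)*2 + (i % 2) + 8*(i / 2)`[21,1]->11
L=21->gid=21>>2=5, tid=21&3=1
[1]->row 1·2+1=3  col gid=5
row: 11 vs 3

buggy=11 correct=3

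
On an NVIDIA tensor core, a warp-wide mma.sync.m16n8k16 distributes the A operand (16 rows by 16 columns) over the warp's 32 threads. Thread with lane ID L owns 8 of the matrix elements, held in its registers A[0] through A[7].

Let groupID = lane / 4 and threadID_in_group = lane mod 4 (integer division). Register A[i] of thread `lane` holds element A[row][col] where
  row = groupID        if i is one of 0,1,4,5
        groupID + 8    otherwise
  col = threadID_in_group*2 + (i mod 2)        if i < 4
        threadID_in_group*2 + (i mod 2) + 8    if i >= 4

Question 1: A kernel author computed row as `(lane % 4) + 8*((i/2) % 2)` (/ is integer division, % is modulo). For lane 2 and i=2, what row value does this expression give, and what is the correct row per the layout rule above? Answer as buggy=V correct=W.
`(lane % 4) + 8*((i/2) % 2)`[2,2]→10
lane 2→2/4=0, 2 mod 4=2
i=2  r:0+8→8  c:2·2+0+0→4
row: 10 vs 8

buggy=10 correct=8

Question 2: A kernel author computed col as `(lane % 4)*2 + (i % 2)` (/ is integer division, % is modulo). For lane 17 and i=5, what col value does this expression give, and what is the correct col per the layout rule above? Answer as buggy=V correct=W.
buggy=3 correct=11

`(lane % 4)*2 + (i % 2)`[17,5]→3
17: G=4,T=1
[5] (4+0,1*2+1+8) = (4,11)
col: 3 vs 11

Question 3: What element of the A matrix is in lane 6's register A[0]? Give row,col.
1,4

lane 6: grp=1 (6/4), tig=2 (6%4)
i=0: r=1+0=1, c=2*2+0+0=4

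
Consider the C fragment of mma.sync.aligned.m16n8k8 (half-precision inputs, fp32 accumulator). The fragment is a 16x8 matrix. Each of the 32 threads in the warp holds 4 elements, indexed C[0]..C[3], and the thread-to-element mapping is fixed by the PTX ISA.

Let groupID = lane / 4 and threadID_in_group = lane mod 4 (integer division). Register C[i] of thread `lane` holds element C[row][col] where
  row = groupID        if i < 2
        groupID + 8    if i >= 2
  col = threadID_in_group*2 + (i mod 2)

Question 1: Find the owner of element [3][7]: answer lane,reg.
15,1

r=3→G=3,rhi=0  c=7→T=3,p=1
L=3*4+3=15  i=0*2+1=1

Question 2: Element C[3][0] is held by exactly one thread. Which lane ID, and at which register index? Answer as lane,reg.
r=3⇒gr=3,Rb=0  c=0⇒th=0,odd=0
L=3*4+0=12  i=0*2+0=0

12,0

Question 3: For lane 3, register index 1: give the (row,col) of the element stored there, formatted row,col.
lane 3: grp=0 (3/4), tig=3 (3%4)
i=1: r=0+0=0, c=3*2+1=7

0,7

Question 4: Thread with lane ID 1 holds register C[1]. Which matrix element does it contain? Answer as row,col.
0,3

L=1->gid=1>>2=0, tid=1&3=1
[1]->row 0+0=0  col 1·2+1=3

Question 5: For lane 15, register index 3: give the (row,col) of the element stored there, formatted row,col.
11,7

lane 15: grp=3 (15/4), tig=3 (15%4)
i=3: r=3+8=11, c=3*2+1=7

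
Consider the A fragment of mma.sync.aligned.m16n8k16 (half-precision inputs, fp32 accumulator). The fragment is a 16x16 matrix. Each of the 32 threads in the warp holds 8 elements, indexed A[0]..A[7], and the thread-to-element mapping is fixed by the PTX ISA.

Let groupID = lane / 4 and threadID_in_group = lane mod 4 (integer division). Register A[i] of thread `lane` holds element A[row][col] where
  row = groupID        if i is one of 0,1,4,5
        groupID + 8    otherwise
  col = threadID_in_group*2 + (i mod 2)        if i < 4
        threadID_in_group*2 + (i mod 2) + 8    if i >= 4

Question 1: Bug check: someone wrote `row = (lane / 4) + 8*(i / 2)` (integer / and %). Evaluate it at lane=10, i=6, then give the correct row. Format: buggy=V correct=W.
`(lane / 4) + 8*(i / 2)`[10,6]->26
10: g=2,t=2
[6] (2+8,2*2+0+8) = (10,12)
row: 26 vs 10

buggy=26 correct=10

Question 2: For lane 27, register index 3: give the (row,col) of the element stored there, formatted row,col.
14,7

L=27=>grp=27>>2=6, tig=27&3=3
[3]=>row 6+8=14  col 3·2+1+0=7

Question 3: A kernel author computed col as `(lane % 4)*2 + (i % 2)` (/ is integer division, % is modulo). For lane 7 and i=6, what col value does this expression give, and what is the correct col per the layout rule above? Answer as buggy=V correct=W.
buggy=6 correct=14

`(lane % 4)*2 + (i % 2)`[7,6]⇒6
7: gr=1,th=3
[6] (1+8,3*2+0+8) = (9,14)
col: 6 vs 14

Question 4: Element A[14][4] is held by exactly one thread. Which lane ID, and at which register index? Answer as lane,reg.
26,2

r=14⇒gr=6,Rb=1  c=4⇒Cb=0,th=2,odd=0
L=6*4+2=26  i=0*4+1*2+0=2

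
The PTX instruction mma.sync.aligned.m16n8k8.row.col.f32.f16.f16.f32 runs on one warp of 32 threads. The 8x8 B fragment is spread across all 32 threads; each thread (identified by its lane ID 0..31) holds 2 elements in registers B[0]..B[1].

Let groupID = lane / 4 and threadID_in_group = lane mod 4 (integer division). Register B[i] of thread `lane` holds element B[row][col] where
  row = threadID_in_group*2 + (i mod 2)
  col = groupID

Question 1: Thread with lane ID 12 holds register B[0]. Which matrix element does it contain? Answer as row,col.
12: gr=3,th=0
[0] (0*2+0,3) = (0,3)

0,3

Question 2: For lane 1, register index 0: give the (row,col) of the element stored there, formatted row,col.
lane 1=>1/4=0, 1 mod 4=1
i=0  r:2·1+0=>2  c:0

2,0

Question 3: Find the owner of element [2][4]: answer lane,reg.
c:4=>grp=4  r:2=>tig=1,lo=0
L=4*4+1=17  i=0=0

17,0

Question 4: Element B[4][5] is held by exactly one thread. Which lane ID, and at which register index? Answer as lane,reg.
22,0

c=5->g=5  r=4->t=2,b0=0
L=5*4+2=22  i=0=0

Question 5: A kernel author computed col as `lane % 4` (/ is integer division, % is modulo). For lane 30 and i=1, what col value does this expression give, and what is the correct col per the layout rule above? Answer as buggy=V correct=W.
`lane % 4`[30,1]=>2
30: grp=7,tig=2
[1] (2*2+1,7) = (5,7)
col: 2 vs 7

buggy=2 correct=7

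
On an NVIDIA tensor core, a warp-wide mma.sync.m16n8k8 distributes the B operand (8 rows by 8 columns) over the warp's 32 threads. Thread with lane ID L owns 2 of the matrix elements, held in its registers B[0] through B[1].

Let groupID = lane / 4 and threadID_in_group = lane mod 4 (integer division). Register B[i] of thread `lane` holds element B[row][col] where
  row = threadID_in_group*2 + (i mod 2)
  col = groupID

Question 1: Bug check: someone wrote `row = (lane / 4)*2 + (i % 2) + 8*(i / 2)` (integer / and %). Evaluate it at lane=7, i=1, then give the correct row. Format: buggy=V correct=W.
buggy=3 correct=7

`(lane / 4)*2 + (i % 2) + 8*(i / 2)`[7,1]→3
lane 7: G=1 (7/4), T=3 (7%4)
i=1: r=3*2+1=7, c=G=1
row: 3 vs 7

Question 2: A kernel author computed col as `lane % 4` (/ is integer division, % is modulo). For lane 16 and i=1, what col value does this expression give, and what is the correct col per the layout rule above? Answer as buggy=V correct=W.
`lane % 4`[16,1]→0
lane 16→16/4=4, 16 mod 4=0
i=1  r:2·0+1→1  c:4
col: 0 vs 4

buggy=0 correct=4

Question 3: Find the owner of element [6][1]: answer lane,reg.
c=1→G=1  r=6→T=3,p=0
L=1*4+3=7  i=0=0

7,0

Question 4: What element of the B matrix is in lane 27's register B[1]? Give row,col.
7,6

L=27⇒gr=27>>2=6, th=27&3=3
[1]⇒row 3·2+1=7  col gr=6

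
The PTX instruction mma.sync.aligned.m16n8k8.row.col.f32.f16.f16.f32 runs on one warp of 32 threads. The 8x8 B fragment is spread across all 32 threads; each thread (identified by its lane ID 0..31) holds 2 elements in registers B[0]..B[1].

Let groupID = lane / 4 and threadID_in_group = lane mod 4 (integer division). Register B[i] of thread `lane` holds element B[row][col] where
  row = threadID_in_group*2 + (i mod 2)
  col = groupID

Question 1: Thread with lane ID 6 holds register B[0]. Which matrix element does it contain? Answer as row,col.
4,1

L=6⇒gr=6>>2=1, th=6&3=2
[0]⇒row 2·2+0=4  col gr=1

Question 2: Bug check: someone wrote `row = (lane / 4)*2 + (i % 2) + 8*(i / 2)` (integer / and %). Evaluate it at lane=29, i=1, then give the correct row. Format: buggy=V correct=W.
buggy=15 correct=3

`(lane / 4)*2 + (i % 2) + 8*(i / 2)`[29,1]=>15
lane 29: grp=7 (29/4), tig=1 (29%4)
i=1: r=1*2+1=3, c=grp=7
row: 15 vs 3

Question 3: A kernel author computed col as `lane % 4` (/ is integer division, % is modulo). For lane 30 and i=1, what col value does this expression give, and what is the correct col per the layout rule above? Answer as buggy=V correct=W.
`lane % 4`[30,1]=>2
L=30=>grp=30>>2=7, tig=30&3=2
[1]=>row 2·2+1=5  col grp=7
col: 2 vs 7

buggy=2 correct=7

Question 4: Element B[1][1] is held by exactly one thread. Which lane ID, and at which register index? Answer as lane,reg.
4,1

c=1->g=1  r=1->t=0,b0=1
L=1*4+0=4  i=1=1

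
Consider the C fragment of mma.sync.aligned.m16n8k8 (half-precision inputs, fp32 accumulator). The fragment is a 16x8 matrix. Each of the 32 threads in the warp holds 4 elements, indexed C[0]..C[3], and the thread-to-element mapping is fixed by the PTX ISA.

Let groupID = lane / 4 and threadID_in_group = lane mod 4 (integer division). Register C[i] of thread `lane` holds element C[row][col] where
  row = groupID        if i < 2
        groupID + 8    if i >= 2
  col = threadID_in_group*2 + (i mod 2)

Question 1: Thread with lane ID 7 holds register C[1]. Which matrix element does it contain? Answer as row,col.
1,7

lane 7→7/4=1, 7 mod 4=3
i=1  r:1+0→1  c:2·3+1→7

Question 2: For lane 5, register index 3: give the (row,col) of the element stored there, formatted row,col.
9,3

lane 5: gid=1 (5/4), tid=1 (5%4)
i=3: r=1+8=9, c=1*2+1=3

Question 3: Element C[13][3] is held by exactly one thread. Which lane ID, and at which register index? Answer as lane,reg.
r=13⇒gr=5,Rb=1  c=3⇒th=1,odd=1
L=5*4+1=21  i=1*2+1=3

21,3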